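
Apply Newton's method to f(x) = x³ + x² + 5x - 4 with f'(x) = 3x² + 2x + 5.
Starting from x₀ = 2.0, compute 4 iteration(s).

f(x) = x³ + x² + 5x - 4
f'(x) = 3x² + 2x + 5
x₀ = 2.0

Newton-Raphson formula: x_{n+1} = x_n - f(x_n)/f'(x_n)

Iteration 1:
  f(2.000000) = 18.000000
  f'(2.000000) = 21.000000
  x_1 = 2.000000 - 18.000000/21.000000 = 1.142857
Iteration 2:
  f(1.142857) = 4.513120
  f'(1.142857) = 11.204082
  x_2 = 1.142857 - 4.513120/11.204082 = 0.740047
Iteration 3:
  f(0.740047) = 0.653204
  f'(0.740047) = 8.123102
  x_3 = 0.740047 - 0.653204/8.123102 = 0.659634
Iteration 4:
  f(0.659634) = 0.020302
  f'(0.659634) = 7.624617
  x_4 = 0.659634 - 0.020302/7.624617 = 0.656971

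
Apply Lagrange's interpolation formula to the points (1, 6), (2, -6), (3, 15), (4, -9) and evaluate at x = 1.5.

Lagrange interpolation formula:
P(x) = Σ yᵢ × Lᵢ(x)
where Lᵢ(x) = Π_{j≠i} (x - xⱼ)/(xᵢ - xⱼ)

L_0(1.5) = (1.5 - 2)/(1 - 2) × (1.5 - 3)/(1 - 3) × (1.5 - 4)/(1 - 4) = 0.312500
L_1(1.5) = (1.5 - 1)/(2 - 1) × (1.5 - 3)/(2 - 3) × (1.5 - 4)/(2 - 4) = 0.937500
L_2(1.5) = (1.5 - 1)/(3 - 1) × (1.5 - 2)/(3 - 2) × (1.5 - 4)/(3 - 4) = -0.312500
L_3(1.5) = (1.5 - 1)/(4 - 1) × (1.5 - 2)/(4 - 2) × (1.5 - 3)/(4 - 3) = 0.062500

P(1.5) = 6×L_0(1.5) + (-6)×L_1(1.5) + 15×L_2(1.5) + (-9)×L_3(1.5)
P(1.5) = -9.000000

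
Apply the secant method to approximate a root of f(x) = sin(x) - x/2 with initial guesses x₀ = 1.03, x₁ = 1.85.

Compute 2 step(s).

f(x) = sin(x) - x/2
x₀ = 1.03, x₁ = 1.85

Secant formula: x_{n+1} = x_n - f(x_n)(x_n - x_{n-1})/(f(x_n) - f(x_{n-1}))

Iteration 1:
  f(1.030000) = 0.342299
  f(1.850000) = 0.036275
  x_2 = 1.850000 - 0.036275×(1.850000 - 1.030000)/(0.036275 - 0.342299)
       = 1.947201
Iteration 2:
  f(1.850000) = 0.036275
  f(1.947201) = -0.043608
  x_3 = 1.947201 - (-0.043608)×(1.947201 - 1.850000)/(-0.043608 - 0.036275)
       = 1.894139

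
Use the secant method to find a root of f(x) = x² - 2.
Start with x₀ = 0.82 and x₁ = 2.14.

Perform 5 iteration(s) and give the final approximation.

f(x) = x² - 2
x₀ = 0.82, x₁ = 2.14

Secant formula: x_{n+1} = x_n - f(x_n)(x_n - x_{n-1})/(f(x_n) - f(x_{n-1}))

Iteration 1:
  f(0.820000) = -1.327600
  f(2.140000) = 2.579600
  x_2 = 2.140000 - 2.579600×(2.140000 - 0.820000)/(2.579600 - (-1.327600))
       = 1.268514
Iteration 2:
  f(2.140000) = 2.579600
  f(1.268514) = -0.390873
  x_3 = 1.268514 - (-0.390873)×(1.268514 - 2.140000)/(-0.390873 - 2.579600)
       = 1.383189
Iteration 3:
  f(1.268514) = -0.390873
  f(1.383189) = -0.086788
  x_4 = 1.383189 - (-0.086788)×(1.383189 - 1.268514)/(-0.086788 - (-0.390873))
       = 1.415918
Iteration 4:
  f(1.383189) = -0.086788
  f(1.415918) = 0.004824
  x_5 = 1.415918 - 0.004824×(1.415918 - 1.383189)/(0.004824 - (-0.086788))
       = 1.414195
Iteration 5:
  f(1.415918) = 0.004824
  f(1.414195) = -0.000053
  x_6 = 1.414195 - (-0.000053)×(1.414195 - 1.415918)/(-0.000053 - 0.004824)
       = 1.414214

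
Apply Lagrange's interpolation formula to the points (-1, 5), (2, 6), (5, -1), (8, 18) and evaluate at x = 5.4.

Lagrange interpolation formula:
P(x) = Σ yᵢ × Lᵢ(x)
where Lᵢ(x) = Π_{j≠i} (x - xⱼ)/(xᵢ - xⱼ)

L_0(5.4) = (5.4 - 2)/(-1 - 2) × (5.4 - 5)/(-1 - 5) × (5.4 - 8)/(-1 - 8) = 0.021827
L_1(5.4) = (5.4 - (-1))/(2 - (-1)) × (5.4 - 5)/(2 - 5) × (5.4 - 8)/(2 - 8) = -0.123259
L_2(5.4) = (5.4 - (-1))/(5 - (-1)) × (5.4 - 2)/(5 - 2) × (5.4 - 8)/(5 - 8) = 1.047704
L_3(5.4) = (5.4 - (-1))/(8 - (-1)) × (5.4 - 2)/(8 - 2) × (5.4 - 5)/(8 - 5) = 0.053728

P(5.4) = 5×L_0(5.4) + 6×L_1(5.4) + (-1)×L_2(5.4) + 18×L_3(5.4)
P(5.4) = -0.711012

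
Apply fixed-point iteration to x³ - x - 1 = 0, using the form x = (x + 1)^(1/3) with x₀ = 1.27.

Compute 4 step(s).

Equation: x³ - x - 1 = 0
Fixed-point form: x = (x + 1)^(1/3)
x₀ = 1.27

x_1 = g(1.270000) = 1.314242
x_2 = g(1.314242) = 1.322725
x_3 = g(1.322725) = 1.324339
x_4 = g(1.324339) = 1.324646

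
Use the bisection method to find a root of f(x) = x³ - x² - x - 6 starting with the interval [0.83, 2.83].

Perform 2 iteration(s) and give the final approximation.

f(x) = x³ - x² - x - 6
Initial interval: [0.83, 2.83]

Iteration 1:
  c_1 = (0.830000 + 2.830000)/2 = 1.830000
  f(c_1) = f(1.830000) = -5.050413
  f(a) × f(c) ≥ 0, new interval: [1.830000, 2.830000]
Iteration 2:
  c_2 = (1.830000 + 2.830000)/2 = 2.330000
  f(c_2) = f(2.330000) = -1.109563
  f(a) × f(c) ≥ 0, new interval: [2.330000, 2.830000]

After 2 iteration(s), the approximation is c_2 = 2.330000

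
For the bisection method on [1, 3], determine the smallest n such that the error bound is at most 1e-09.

We need (b-a)/2^n ≤ 1e-09
(3 - 1)/2^n ≤ 1e-09
2/2^n ≤ 1e-09
2^n ≥ 2000000000
n ≥ log₂(2000000000) = 30.90
n ≥ 31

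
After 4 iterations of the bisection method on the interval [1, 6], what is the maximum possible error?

Bisection error bound: |error| ≤ (b-a)/2^n
|error| ≤ (6 - 1)/2^4 = 5/2^4
|error| ≤ 0.3125000000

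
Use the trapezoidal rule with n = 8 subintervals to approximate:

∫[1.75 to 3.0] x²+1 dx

f(x) = x²+1
a = 1.75, b = 3.0, n = 8
h = (b - a)/n = 0.156250

Trapezoidal rule: (h/2)[f(x₀) + 2f(x₁) + 2f(x₂) + ... + f(xₙ)]

x_0 = 1.7500, f(x_0) = 4.062500, coefficient = 1
x_1 = 1.9062, f(x_1) = 4.633789, coefficient = 2
x_2 = 2.0625, f(x_2) = 5.253906, coefficient = 2
x_3 = 2.2188, f(x_3) = 5.922852, coefficient = 2
x_4 = 2.3750, f(x_4) = 6.640625, coefficient = 2
x_5 = 2.5312, f(x_5) = 7.407227, coefficient = 2
x_6 = 2.6875, f(x_6) = 8.222656, coefficient = 2
x_7 = 2.8438, f(x_7) = 9.086914, coefficient = 2
x_8 = 3.0000, f(x_8) = 10.000000, coefficient = 1

I ≈ (0.156250/2) × 108.398438 = 8.468628
Exact value: 8.463542
Error: 0.005086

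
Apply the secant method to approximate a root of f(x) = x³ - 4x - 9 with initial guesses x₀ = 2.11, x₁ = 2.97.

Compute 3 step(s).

f(x) = x³ - 4x - 9
x₀ = 2.11, x₁ = 2.97

Secant formula: x_{n+1} = x_n - f(x_n)(x_n - x_{n-1})/(f(x_n) - f(x_{n-1}))

Iteration 1:
  f(2.110000) = -8.046069
  f(2.970000) = 5.318073
  x_2 = 2.970000 - 5.318073×(2.970000 - 2.110000)/(5.318073 - (-8.046069))
       = 2.627775
Iteration 2:
  f(2.970000) = 5.318073
  f(2.627775) = -1.365783
  x_3 = 2.627775 - (-1.365783)×(2.627775 - 2.970000)/(-1.365783 - 5.318073)
       = 2.697706
Iteration 3:
  f(2.627775) = -1.365783
  f(2.697706) = -0.157960
  x_4 = 2.697706 - (-0.157960)×(2.697706 - 2.627775)/(-0.157960 - (-1.365783))
       = 2.706851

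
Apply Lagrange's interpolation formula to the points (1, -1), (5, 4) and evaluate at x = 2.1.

Lagrange interpolation formula:
P(x) = Σ yᵢ × Lᵢ(x)
where Lᵢ(x) = Π_{j≠i} (x - xⱼ)/(xᵢ - xⱼ)

L_0(2.1) = (2.1 - 5)/(1 - 5) = 0.725000
L_1(2.1) = (2.1 - 1)/(5 - 1) = 0.275000

P(2.1) = (-1)×L_0(2.1) + 4×L_1(2.1)
P(2.1) = 0.375000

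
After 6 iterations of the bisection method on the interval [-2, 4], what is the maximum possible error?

Bisection error bound: |error| ≤ (b-a)/2^n
|error| ≤ (4 - (-2))/2^6 = 6/2^6
|error| ≤ 0.0937500000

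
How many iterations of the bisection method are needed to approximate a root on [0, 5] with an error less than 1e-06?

We need (b-a)/2^n ≤ 1e-06
(5 - 0)/2^n ≤ 1e-06
5/2^n ≤ 1e-06
2^n ≥ 5000000
n ≥ log₂(5000000) = 22.25
n ≥ 23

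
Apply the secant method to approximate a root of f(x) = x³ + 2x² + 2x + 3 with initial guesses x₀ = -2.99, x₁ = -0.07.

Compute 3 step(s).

f(x) = x³ + 2x² + 2x + 3
x₀ = -2.99, x₁ = -0.07

Secant formula: x_{n+1} = x_n - f(x_n)(x_n - x_{n-1})/(f(x_n) - f(x_{n-1}))

Iteration 1:
  f(-2.990000) = -11.830699
  f(-0.070000) = 2.869457
  x_2 = -0.070000 - 2.869457×(-0.070000 - (-2.990000))/(2.869457 - (-11.830699))
       = -0.639981
Iteration 2:
  f(-0.070000) = 2.869457
  f(-0.639981) = 2.277068
  x_3 = -0.639981 - 2.277068×(-0.639981 - (-0.070000))/(2.277068 - 2.869457)
       = -2.830919
Iteration 3:
  f(-0.639981) = 2.277068
  f(-2.830919) = -9.320913
  x_4 = -2.830919 - (-9.320913)×(-2.830919 - (-0.639981))/(-9.320913 - 2.277068)
       = -1.070135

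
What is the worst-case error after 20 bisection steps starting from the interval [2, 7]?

Bisection error bound: |error| ≤ (b-a)/2^n
|error| ≤ (7 - 2)/2^20 = 5/2^20
|error| ≤ 0.0000047684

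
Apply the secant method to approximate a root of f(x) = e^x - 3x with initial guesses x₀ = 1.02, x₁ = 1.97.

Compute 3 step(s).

f(x) = e^x - 3x
x₀ = 1.02, x₁ = 1.97

Secant formula: x_{n+1} = x_n - f(x_n)(x_n - x_{n-1})/(f(x_n) - f(x_{n-1}))

Iteration 1:
  f(1.020000) = -0.286805
  f(1.970000) = 1.260676
  x_2 = 1.970000 - 1.260676×(1.970000 - 1.020000)/(1.260676 - (-0.286805))
       = 1.196070
Iteration 2:
  f(1.970000) = 1.260676
  f(1.196070) = -0.281116
  x_3 = 1.196070 - (-0.281116)×(1.196070 - 1.970000)/(-0.281116 - 1.260676)
       = 1.337181
Iteration 3:
  f(1.196070) = -0.281116
  f(1.337181) = -0.203250
  x_4 = 1.337181 - (-0.203250)×(1.337181 - 1.196070)/(-0.203250 - (-0.281116))
       = 1.705520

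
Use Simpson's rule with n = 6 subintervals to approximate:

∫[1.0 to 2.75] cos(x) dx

f(x) = cos(x)
a = 1.0, b = 2.75, n = 6
h = (b - a)/n = 0.291667

Simpson's rule: (h/3)[f(x₀) + 4f(x₁) + 2f(x₂) + ... + f(xₙ)]

x_0 = 1.0000, f(x_0) = 0.540302, coefficient = 1
x_1 = 1.2917, f(x_1) = 0.275519, coefficient = 4
x_2 = 1.5833, f(x_2) = -0.012537, coefficient = 2
x_3 = 1.8750, f(x_3) = -0.299534, coefficient = 4
x_4 = 2.1667, f(x_4) = -0.561229, coefficient = 2
x_5 = 2.4583, f(x_5) = -0.775519, coefficient = 4
x_6 = 2.7500, f(x_6) = -0.924302, coefficient = 1

I ≈ (0.291667/3) × -4.729666 = -0.459829
Exact value: -0.459810
Error: 0.000019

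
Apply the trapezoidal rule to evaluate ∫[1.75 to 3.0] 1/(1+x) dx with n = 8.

f(x) = 1/(1+x)
a = 1.75, b = 3.0, n = 8
h = (b - a)/n = 0.156250

Trapezoidal rule: (h/2)[f(x₀) + 2f(x₁) + 2f(x₂) + ... + f(xₙ)]

x_0 = 1.7500, f(x_0) = 0.363636, coefficient = 1
x_1 = 1.9062, f(x_1) = 0.344086, coefficient = 2
x_2 = 2.0625, f(x_2) = 0.326531, coefficient = 2
x_3 = 2.2188, f(x_3) = 0.310680, coefficient = 2
x_4 = 2.3750, f(x_4) = 0.296296, coefficient = 2
x_5 = 2.5312, f(x_5) = 0.283186, coefficient = 2
x_6 = 2.6875, f(x_6) = 0.271186, coefficient = 2
x_7 = 2.8438, f(x_7) = 0.260163, coefficient = 2
x_8 = 3.0000, f(x_8) = 0.250000, coefficient = 1

I ≈ (0.156250/2) × 4.797891 = 0.374835
Exact value: 0.374693
Error: 0.000142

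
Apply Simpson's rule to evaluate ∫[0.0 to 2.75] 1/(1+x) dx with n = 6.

f(x) = 1/(1+x)
a = 0.0, b = 2.75, n = 6
h = (b - a)/n = 0.458333

Simpson's rule: (h/3)[f(x₀) + 4f(x₁) + 2f(x₂) + ... + f(xₙ)]

x_0 = 0.0000, f(x_0) = 1.000000, coefficient = 1
x_1 = 0.4583, f(x_1) = 0.685714, coefficient = 4
x_2 = 0.9167, f(x_2) = 0.521739, coefficient = 2
x_3 = 1.3750, f(x_3) = 0.421053, coefficient = 4
x_4 = 1.8333, f(x_4) = 0.352941, coefficient = 2
x_5 = 2.2917, f(x_5) = 0.303797, coefficient = 4
x_6 = 2.7500, f(x_6) = 0.266667, coefficient = 1

I ≈ (0.458333/3) × 8.658285 = 1.322794
Exact value: 1.321756
Error: 0.001038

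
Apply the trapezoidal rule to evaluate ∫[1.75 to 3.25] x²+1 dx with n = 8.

f(x) = x²+1
a = 1.75, b = 3.25, n = 8
h = (b - a)/n = 0.187500

Trapezoidal rule: (h/2)[f(x₀) + 2f(x₁) + 2f(x₂) + ... + f(xₙ)]

x_0 = 1.7500, f(x_0) = 4.062500, coefficient = 1
x_1 = 1.9375, f(x_1) = 4.753906, coefficient = 2
x_2 = 2.1250, f(x_2) = 5.515625, coefficient = 2
x_3 = 2.3125, f(x_3) = 6.347656, coefficient = 2
x_4 = 2.5000, f(x_4) = 7.250000, coefficient = 2
x_5 = 2.6875, f(x_5) = 8.222656, coefficient = 2
x_6 = 2.8750, f(x_6) = 9.265625, coefficient = 2
x_7 = 3.0625, f(x_7) = 10.378906, coefficient = 2
x_8 = 3.2500, f(x_8) = 11.562500, coefficient = 1

I ≈ (0.187500/2) × 119.093750 = 11.165039
Exact value: 11.156250
Error: 0.008789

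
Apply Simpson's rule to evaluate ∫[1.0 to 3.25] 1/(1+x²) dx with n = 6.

f(x) = 1/(1+x²)
a = 1.0, b = 3.25, n = 6
h = (b - a)/n = 0.375000

Simpson's rule: (h/3)[f(x₀) + 4f(x₁) + 2f(x₂) + ... + f(xₙ)]

x_0 = 1.0000, f(x_0) = 0.500000, coefficient = 1
x_1 = 1.3750, f(x_1) = 0.345946, coefficient = 4
x_2 = 1.7500, f(x_2) = 0.246154, coefficient = 2
x_3 = 2.1250, f(x_3) = 0.181303, coefficient = 4
x_4 = 2.5000, f(x_4) = 0.137931, coefficient = 2
x_5 = 2.8750, f(x_5) = 0.107926, coefficient = 4
x_6 = 3.2500, f(x_6) = 0.086486, coefficient = 1

I ≈ (0.375000/3) × 3.895356 = 0.486919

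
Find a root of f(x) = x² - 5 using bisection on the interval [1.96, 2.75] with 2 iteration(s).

f(x) = x² - 5
Initial interval: [1.96, 2.75]

Iteration 1:
  c_1 = (1.960000 + 2.750000)/2 = 2.355000
  f(c_1) = f(2.355000) = 0.546025
  f(a) × f(c) < 0, new interval: [1.960000, 2.355000]
Iteration 2:
  c_2 = (1.960000 + 2.355000)/2 = 2.157500
  f(c_2) = f(2.157500) = -0.345194
  f(a) × f(c) ≥ 0, new interval: [2.157500, 2.355000]

After 2 iteration(s), the approximation is c_2 = 2.157500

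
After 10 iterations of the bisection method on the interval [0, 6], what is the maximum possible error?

Bisection error bound: |error| ≤ (b-a)/2^n
|error| ≤ (6 - 0)/2^10 = 6/2^10
|error| ≤ 0.0058593750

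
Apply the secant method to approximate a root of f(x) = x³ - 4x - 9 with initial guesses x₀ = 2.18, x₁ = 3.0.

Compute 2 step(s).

f(x) = x³ - 4x - 9
x₀ = 2.18, x₁ = 3.0

Secant formula: x_{n+1} = x_n - f(x_n)(x_n - x_{n-1})/(f(x_n) - f(x_{n-1}))

Iteration 1:
  f(2.180000) = -7.359768
  f(3.000000) = 6.000000
  x_2 = 3.000000 - 6.000000×(3.000000 - 2.180000)/(6.000000 - (-7.359768))
       = 2.631730
Iteration 2:
  f(3.000000) = 6.000000
  f(2.631730) = -1.299548
  x_3 = 2.631730 - (-1.299548)×(2.631730 - 3.000000)/(-1.299548 - 6.000000)
       = 2.697294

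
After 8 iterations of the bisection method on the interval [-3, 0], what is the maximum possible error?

Bisection error bound: |error| ≤ (b-a)/2^n
|error| ≤ (0 - (-3))/2^8 = 3/2^8
|error| ≤ 0.0117187500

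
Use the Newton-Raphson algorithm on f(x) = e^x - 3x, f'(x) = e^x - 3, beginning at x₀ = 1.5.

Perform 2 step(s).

f(x) = e^x - 3x
f'(x) = e^x - 3
x₀ = 1.5

Newton-Raphson formula: x_{n+1} = x_n - f(x_n)/f'(x_n)

Iteration 1:
  f(1.500000) = -0.018311
  f'(1.500000) = 1.481689
  x_1 = 1.500000 - (-0.018311)/1.481689 = 1.512358
Iteration 2:
  f(1.512358) = 0.000344
  f'(1.512358) = 1.537418
  x_2 = 1.512358 - 0.000344/1.537418 = 1.512135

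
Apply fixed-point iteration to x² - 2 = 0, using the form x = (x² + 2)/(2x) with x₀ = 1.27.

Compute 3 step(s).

Equation: x² - 2 = 0
Fixed-point form: x = (x² + 2)/(2x)
x₀ = 1.27

x_1 = g(1.270000) = 1.422402
x_2 = g(1.422402) = 1.414237
x_3 = g(1.414237) = 1.414214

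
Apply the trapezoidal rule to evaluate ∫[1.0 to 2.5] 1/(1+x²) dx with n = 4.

f(x) = 1/(1+x²)
a = 1.0, b = 2.5, n = 4
h = (b - a)/n = 0.375000

Trapezoidal rule: (h/2)[f(x₀) + 2f(x₁) + 2f(x₂) + ... + f(xₙ)]

x_0 = 1.0000, f(x_0) = 0.500000, coefficient = 1
x_1 = 1.3750, f(x_1) = 0.345946, coefficient = 2
x_2 = 1.7500, f(x_2) = 0.246154, coefficient = 2
x_3 = 2.1250, f(x_3) = 0.181303, coefficient = 2
x_4 = 2.5000, f(x_4) = 0.137931, coefficient = 1

I ≈ (0.375000/2) × 2.184737 = 0.409638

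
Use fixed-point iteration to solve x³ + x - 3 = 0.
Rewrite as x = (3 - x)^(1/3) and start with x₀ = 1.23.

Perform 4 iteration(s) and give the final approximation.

Equation: x³ + x - 3 = 0
Fixed-point form: x = (3 - x)^(1/3)
x₀ = 1.23

x_1 = g(1.230000) = 1.209645
x_2 = g(1.209645) = 1.214264
x_3 = g(1.214264) = 1.213219
x_4 = g(1.213219) = 1.213455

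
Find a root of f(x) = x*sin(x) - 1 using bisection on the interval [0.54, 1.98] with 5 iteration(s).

f(x) = x*sin(x) - 1
Initial interval: [0.54, 1.98]

Iteration 1:
  c_1 = (0.540000 + 1.980000)/2 = 1.260000
  f(c_1) = f(1.260000) = 0.199634
  f(a) × f(c) < 0, new interval: [0.540000, 1.260000]
Iteration 2:
  c_2 = (0.540000 + 1.260000)/2 = 0.900000
  f(c_2) = f(0.900000) = -0.295006
  f(a) × f(c) ≥ 0, new interval: [0.900000, 1.260000]
Iteration 3:
  c_3 = (0.900000 + 1.260000)/2 = 1.080000
  f(c_3) = f(1.080000) = -0.047486
  f(a) × f(c) ≥ 0, new interval: [1.080000, 1.260000]
Iteration 4:
  c_4 = (1.080000 + 1.260000)/2 = 1.170000
  f(c_4) = f(1.170000) = 0.077278
  f(a) × f(c) < 0, new interval: [1.080000, 1.170000]
Iteration 5:
  c_5 = (1.080000 + 1.170000)/2 = 1.125000
  f(c_5) = f(1.125000) = 0.015051
  f(a) × f(c) < 0, new interval: [1.080000, 1.125000]

After 5 iteration(s), the approximation is c_5 = 1.125000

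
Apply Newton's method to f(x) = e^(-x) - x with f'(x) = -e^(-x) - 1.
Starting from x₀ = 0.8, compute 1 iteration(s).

f(x) = e^(-x) - x
f'(x) = -e^(-x) - 1
x₀ = 0.8

Newton-Raphson formula: x_{n+1} = x_n - f(x_n)/f'(x_n)

Iteration 1:
  f(0.800000) = -0.350671
  f'(0.800000) = -1.449329
  x_1 = 0.800000 - (-0.350671)/(-1.449329) = 0.558046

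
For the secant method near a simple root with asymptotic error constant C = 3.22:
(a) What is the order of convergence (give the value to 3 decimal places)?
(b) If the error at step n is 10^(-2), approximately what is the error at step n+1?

(a) Secant method has superlinear convergence with order φ = (1+√5)/2 ≈ 1.618.
    This means |e_{n+1}| ≈ C|e_n|^1.618.

(b) With |e_n| = 10^(-2) and C = 3.22:
    |e_{n+1}| ≈ 3.22 × (10^(-2))^1.618 = 3.22 × 10^(-3.24)

(a) ≈ 1.618 (golden ratio); (b) |e_{n+1}| ≈ 1.870e-03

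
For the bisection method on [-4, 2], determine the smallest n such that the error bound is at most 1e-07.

We need (b-a)/2^n ≤ 1e-07
(2 - (-4))/2^n ≤ 1e-07
6/2^n ≤ 1e-07
2^n ≥ 60000000
n ≥ log₂(60000000) = 25.84
n ≥ 26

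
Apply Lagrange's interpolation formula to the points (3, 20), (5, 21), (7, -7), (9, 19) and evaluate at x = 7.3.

Lagrange interpolation formula:
P(x) = Σ yᵢ × Lᵢ(x)
where Lᵢ(x) = Π_{j≠i} (x - xⱼ)/(xᵢ - xⱼ)

L_0(7.3) = (7.3 - 5)/(3 - 5) × (7.3 - 7)/(3 - 7) × (7.3 - 9)/(3 - 9) = 0.024437
L_1(7.3) = (7.3 - 3)/(5 - 3) × (7.3 - 7)/(5 - 7) × (7.3 - 9)/(5 - 9) = -0.137062
L_2(7.3) = (7.3 - 3)/(7 - 3) × (7.3 - 5)/(7 - 5) × (7.3 - 9)/(7 - 9) = 1.050812
L_3(7.3) = (7.3 - 3)/(9 - 3) × (7.3 - 5)/(9 - 5) × (7.3 - 7)/(9 - 7) = 0.061812

P(7.3) = 20×L_0(7.3) + 21×L_1(7.3) + (-7)×L_2(7.3) + 19×L_3(7.3)
P(7.3) = -8.570812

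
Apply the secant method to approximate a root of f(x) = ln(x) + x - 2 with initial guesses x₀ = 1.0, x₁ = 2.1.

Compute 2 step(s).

f(x) = ln(x) + x - 2
x₀ = 1.0, x₁ = 2.1

Secant formula: x_{n+1} = x_n - f(x_n)(x_n - x_{n-1})/(f(x_n) - f(x_{n-1}))

Iteration 1:
  f(1.000000) = -1.000000
  f(2.100000) = 0.841937
  x_2 = 2.100000 - 0.841937×(2.100000 - 1.000000)/(0.841937 - (-1.000000))
       = 1.597197
Iteration 2:
  f(2.100000) = 0.841937
  f(1.597197) = 0.065448
  x_3 = 1.597197 - 0.065448×(1.597197 - 2.100000)/(0.065448 - 0.841937)
       = 1.554818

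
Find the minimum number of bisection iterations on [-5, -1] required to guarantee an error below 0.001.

We need (b-a)/2^n ≤ 0.001
(-1 - (-5))/2^n ≤ 0.001
4/2^n ≤ 0.001
2^n ≥ 4000
n ≥ log₂(4000) = 11.97
n ≥ 12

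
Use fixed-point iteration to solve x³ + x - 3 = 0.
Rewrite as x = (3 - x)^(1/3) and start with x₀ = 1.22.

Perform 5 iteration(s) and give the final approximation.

Equation: x³ + x - 3 = 0
Fixed-point form: x = (3 - x)^(1/3)
x₀ = 1.22

x_1 = g(1.220000) = 1.211918
x_2 = g(1.211918) = 1.213750
x_3 = g(1.213750) = 1.213335
x_4 = g(1.213335) = 1.213429
x_5 = g(1.213429) = 1.213408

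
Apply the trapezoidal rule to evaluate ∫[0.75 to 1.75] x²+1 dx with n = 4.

f(x) = x²+1
a = 0.75, b = 1.75, n = 4
h = (b - a)/n = 0.250000

Trapezoidal rule: (h/2)[f(x₀) + 2f(x₁) + 2f(x₂) + ... + f(xₙ)]

x_0 = 0.7500, f(x_0) = 1.562500, coefficient = 1
x_1 = 1.0000, f(x_1) = 2.000000, coefficient = 2
x_2 = 1.2500, f(x_2) = 2.562500, coefficient = 2
x_3 = 1.5000, f(x_3) = 3.250000, coefficient = 2
x_4 = 1.7500, f(x_4) = 4.062500, coefficient = 1

I ≈ (0.250000/2) × 21.250000 = 2.656250
Exact value: 2.645833
Error: 0.010417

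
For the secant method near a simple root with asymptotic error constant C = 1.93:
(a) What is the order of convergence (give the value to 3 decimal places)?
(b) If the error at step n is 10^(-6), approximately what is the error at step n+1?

(a) Secant method has superlinear convergence with order φ = (1+√5)/2 ≈ 1.618.
    This means |e_{n+1}| ≈ C|e_n|^1.618.

(b) With |e_n| = 10^(-6) and C = 1.93:
    |e_{n+1}| ≈ 1.93 × (10^(-6))^1.618 = 1.93 × 10^(-9.71)

(a) ≈ 1.618 (golden ratio); (b) |e_{n+1}| ≈ 3.779e-10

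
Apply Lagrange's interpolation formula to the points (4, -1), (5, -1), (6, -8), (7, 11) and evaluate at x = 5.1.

Lagrange interpolation formula:
P(x) = Σ yᵢ × Lᵢ(x)
where Lᵢ(x) = Π_{j≠i} (x - xⱼ)/(xᵢ - xⱼ)

L_0(5.1) = (5.1 - 5)/(4 - 5) × (5.1 - 6)/(4 - 6) × (5.1 - 7)/(4 - 7) = -0.028500
L_1(5.1) = (5.1 - 4)/(5 - 4) × (5.1 - 6)/(5 - 6) × (5.1 - 7)/(5 - 7) = 0.940500
L_2(5.1) = (5.1 - 4)/(6 - 4) × (5.1 - 5)/(6 - 5) × (5.1 - 7)/(6 - 7) = 0.104500
L_3(5.1) = (5.1 - 4)/(7 - 4) × (5.1 - 5)/(7 - 5) × (5.1 - 6)/(7 - 6) = -0.016500

P(5.1) = (-1)×L_0(5.1) + (-1)×L_1(5.1) + (-8)×L_2(5.1) + 11×L_3(5.1)
P(5.1) = -1.929500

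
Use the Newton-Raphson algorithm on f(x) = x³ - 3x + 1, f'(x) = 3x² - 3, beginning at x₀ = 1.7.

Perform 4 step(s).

f(x) = x³ - 3x + 1
f'(x) = 3x² - 3
x₀ = 1.7

Newton-Raphson formula: x_{n+1} = x_n - f(x_n)/f'(x_n)

Iteration 1:
  f(1.700000) = 0.813000
  f'(1.700000) = 5.670000
  x_1 = 1.700000 - 0.813000/5.670000 = 1.556614
Iteration 2:
  f(1.556614) = 0.101906
  f'(1.556614) = 4.269139
  x_2 = 1.556614 - 0.101906/4.269139 = 1.532743
Iteration 3:
  f(1.532743) = 0.002647
  f'(1.532743) = 4.047907
  x_3 = 1.532743 - 0.002647/4.047907 = 1.532089
Iteration 4:
  f(1.532089) = 0.000002
  f'(1.532089) = 4.041894
  x_4 = 1.532089 - 0.000002/4.041894 = 1.532089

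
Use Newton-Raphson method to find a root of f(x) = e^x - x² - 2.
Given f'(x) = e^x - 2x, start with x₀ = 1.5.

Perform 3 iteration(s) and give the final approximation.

f(x) = e^x - x² - 2
f'(x) = e^x - 2x
x₀ = 1.5

Newton-Raphson formula: x_{n+1} = x_n - f(x_n)/f'(x_n)

Iteration 1:
  f(1.500000) = 0.231689
  f'(1.500000) = 1.481689
  x_1 = 1.500000 - 0.231689/1.481689 = 1.343632
Iteration 2:
  f(1.343632) = 0.027592
  f'(1.343632) = 1.145675
  x_2 = 1.343632 - 0.027592/1.145675 = 1.319548
Iteration 3:
  f(1.319548) = 0.000523
  f'(1.319548) = 1.102634
  x_3 = 1.319548 - 0.000523/1.102634 = 1.319074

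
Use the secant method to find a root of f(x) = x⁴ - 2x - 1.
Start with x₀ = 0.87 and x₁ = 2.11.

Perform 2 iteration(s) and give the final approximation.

f(x) = x⁴ - 2x - 1
x₀ = 0.87, x₁ = 2.11

Secant formula: x_{n+1} = x_n - f(x_n)(x_n - x_{n-1})/(f(x_n) - f(x_{n-1}))

Iteration 1:
  f(0.870000) = -2.167102
  f(2.110000) = 14.601194
  x_2 = 2.110000 - 14.601194×(2.110000 - 0.870000)/(14.601194 - (-2.167102))
       = 1.030255
Iteration 2:
  f(2.110000) = 14.601194
  f(1.030255) = -1.933886
  x_3 = 1.030255 - (-1.933886)×(1.030255 - 2.110000)/(-1.933886 - 14.601194)
       = 1.156538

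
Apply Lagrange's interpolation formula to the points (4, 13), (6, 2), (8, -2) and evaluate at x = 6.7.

Lagrange interpolation formula:
P(x) = Σ yᵢ × Lᵢ(x)
where Lᵢ(x) = Π_{j≠i} (x - xⱼ)/(xᵢ - xⱼ)

L_0(6.7) = (6.7 - 6)/(4 - 6) × (6.7 - 8)/(4 - 8) = -0.113750
L_1(6.7) = (6.7 - 4)/(6 - 4) × (6.7 - 8)/(6 - 8) = 0.877500
L_2(6.7) = (6.7 - 4)/(8 - 4) × (6.7 - 6)/(8 - 6) = 0.236250

P(6.7) = 13×L_0(6.7) + 2×L_1(6.7) + (-2)×L_2(6.7)
P(6.7) = -0.196250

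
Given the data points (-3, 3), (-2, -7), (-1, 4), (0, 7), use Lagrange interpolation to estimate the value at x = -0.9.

Lagrange interpolation formula:
P(x) = Σ yᵢ × Lᵢ(x)
where Lᵢ(x) = Π_{j≠i} (x - xⱼ)/(xᵢ - xⱼ)

L_0(-0.9) = (-0.9 - (-2))/(-3 - (-2)) × (-0.9 - (-1))/(-3 - (-1)) × (-0.9 - 0)/(-3 - 0) = 0.016500
L_1(-0.9) = (-0.9 - (-3))/(-2 - (-3)) × (-0.9 - (-1))/(-2 - (-1)) × (-0.9 - 0)/(-2 - 0) = -0.094500
L_2(-0.9) = (-0.9 - (-3))/(-1 - (-3)) × (-0.9 - (-2))/(-1 - (-2)) × (-0.9 - 0)/(-1 - 0) = 1.039500
L_3(-0.9) = (-0.9 - (-3))/(0 - (-3)) × (-0.9 - (-2))/(0 - (-2)) × (-0.9 - (-1))/(0 - (-1)) = 0.038500

P(-0.9) = 3×L_0(-0.9) + (-7)×L_1(-0.9) + 4×L_2(-0.9) + 7×L_3(-0.9)
P(-0.9) = 5.138500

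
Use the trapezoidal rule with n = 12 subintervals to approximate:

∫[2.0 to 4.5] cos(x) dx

f(x) = cos(x)
a = 2.0, b = 4.5, n = 12
h = (b - a)/n = 0.208333

Trapezoidal rule: (h/2)[f(x₀) + 2f(x₁) + 2f(x₂) + ... + f(xₙ)]

x_0 = 2.0000, f(x_0) = -0.416147, coefficient = 1
x_1 = 2.2083, f(x_1) = -0.595218, coefficient = 2
x_2 = 2.4167, f(x_2) = -0.748549, coefficient = 2
x_3 = 2.6250, f(x_3) = -0.869507, coefficient = 2
x_4 = 2.8333, f(x_4) = -0.952863, coefficient = 2
x_5 = 3.0417, f(x_5) = -0.995012, coefficient = 2
x_6 = 3.2500, f(x_6) = -0.994130, coefficient = 2
x_7 = 3.4583, f(x_7) = -0.950256, coefficient = 2
x_8 = 3.6667, f(x_8) = -0.865287, coefficient = 2
x_9 = 3.8750, f(x_9) = -0.742898, coefficient = 2
x_10 = 4.0833, f(x_10) = -0.588381, coefficient = 2
x_11 = 4.2917, f(x_11) = -0.408420, coefficient = 2
x_12 = 4.5000, f(x_12) = -0.210796, coefficient = 1

I ≈ (0.208333/2) × -18.047982 = -1.879998
Exact value: -1.886828
Error: 0.006829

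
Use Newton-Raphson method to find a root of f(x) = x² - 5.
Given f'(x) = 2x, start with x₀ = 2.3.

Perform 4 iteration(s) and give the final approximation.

f(x) = x² - 5
f'(x) = 2x
x₀ = 2.3

Newton-Raphson formula: x_{n+1} = x_n - f(x_n)/f'(x_n)

Iteration 1:
  f(2.300000) = 0.290000
  f'(2.300000) = 4.600000
  x_1 = 2.300000 - 0.290000/4.600000 = 2.236957
Iteration 2:
  f(2.236957) = 0.003974
  f'(2.236957) = 4.473913
  x_2 = 2.236957 - 0.003974/4.473913 = 2.236068
Iteration 3:
  f(2.236068) = 0.000001
  f'(2.236068) = 4.472136
  x_3 = 2.236068 - 0.000001/4.472136 = 2.236068
Iteration 4:
  f(2.236068) = 0.000000
  f'(2.236068) = 4.472136
  x_4 = 2.236068 - 0.000000/4.472136 = 2.236068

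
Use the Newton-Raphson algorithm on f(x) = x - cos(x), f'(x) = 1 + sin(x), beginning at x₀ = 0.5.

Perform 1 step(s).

f(x) = x - cos(x)
f'(x) = 1 + sin(x)
x₀ = 0.5

Newton-Raphson formula: x_{n+1} = x_n - f(x_n)/f'(x_n)

Iteration 1:
  f(0.500000) = -0.377583
  f'(0.500000) = 1.479426
  x_1 = 0.500000 - (-0.377583)/1.479426 = 0.755222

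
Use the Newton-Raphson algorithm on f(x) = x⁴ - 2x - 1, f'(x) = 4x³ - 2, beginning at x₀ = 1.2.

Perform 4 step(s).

f(x) = x⁴ - 2x - 1
f'(x) = 4x³ - 2
x₀ = 1.2

Newton-Raphson formula: x_{n+1} = x_n - f(x_n)/f'(x_n)

Iteration 1:
  f(1.200000) = -1.326400
  f'(1.200000) = 4.912000
  x_1 = 1.200000 - (-1.326400)/4.912000 = 1.470033
Iteration 2:
  f(1.470033) = 0.729838
  f'(1.470033) = 10.706937
  x_2 = 1.470033 - 0.729838/10.706937 = 1.401868
Iteration 3:
  f(1.401868) = 0.058405
  f'(1.401868) = 9.019986
  x_3 = 1.401868 - 0.058405/9.019986 = 1.395393
Iteration 4:
  f(1.395393) = 0.000493
  f'(1.395393) = 8.867990
  x_4 = 1.395393 - 0.000493/8.867990 = 1.395337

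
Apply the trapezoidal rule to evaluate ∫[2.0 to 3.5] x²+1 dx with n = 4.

f(x) = x²+1
a = 2.0, b = 3.5, n = 4
h = (b - a)/n = 0.375000

Trapezoidal rule: (h/2)[f(x₀) + 2f(x₁) + 2f(x₂) + ... + f(xₙ)]

x_0 = 2.0000, f(x_0) = 5.000000, coefficient = 1
x_1 = 2.3750, f(x_1) = 6.640625, coefficient = 2
x_2 = 2.7500, f(x_2) = 8.562500, coefficient = 2
x_3 = 3.1250, f(x_3) = 10.765625, coefficient = 2
x_4 = 3.5000, f(x_4) = 13.250000, coefficient = 1

I ≈ (0.375000/2) × 70.187500 = 13.160156
Exact value: 13.125000
Error: 0.035156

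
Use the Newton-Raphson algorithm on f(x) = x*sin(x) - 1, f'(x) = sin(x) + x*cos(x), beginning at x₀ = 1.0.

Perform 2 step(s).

f(x) = x*sin(x) - 1
f'(x) = sin(x) + x*cos(x)
x₀ = 1.0

Newton-Raphson formula: x_{n+1} = x_n - f(x_n)/f'(x_n)

Iteration 1:
  f(1.000000) = -0.158529
  f'(1.000000) = 1.381773
  x_1 = 1.000000 - (-0.158529)/1.381773 = 1.114729
Iteration 2:
  f(1.114729) = 0.000794
  f'(1.114729) = 1.388741
  x_2 = 1.114729 - 0.000794/1.388741 = 1.114157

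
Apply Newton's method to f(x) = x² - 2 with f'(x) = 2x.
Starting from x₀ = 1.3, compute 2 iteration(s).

f(x) = x² - 2
f'(x) = 2x
x₀ = 1.3

Newton-Raphson formula: x_{n+1} = x_n - f(x_n)/f'(x_n)

Iteration 1:
  f(1.300000) = -0.310000
  f'(1.300000) = 2.600000
  x_1 = 1.300000 - (-0.310000)/2.600000 = 1.419231
Iteration 2:
  f(1.419231) = 0.014216
  f'(1.419231) = 2.838462
  x_2 = 1.419231 - 0.014216/2.838462 = 1.414222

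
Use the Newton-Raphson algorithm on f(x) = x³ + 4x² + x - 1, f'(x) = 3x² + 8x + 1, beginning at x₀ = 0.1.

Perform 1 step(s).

f(x) = x³ + 4x² + x - 1
f'(x) = 3x² + 8x + 1
x₀ = 0.1

Newton-Raphson formula: x_{n+1} = x_n - f(x_n)/f'(x_n)

Iteration 1:
  f(0.100000) = -0.859000
  f'(0.100000) = 1.830000
  x_1 = 0.100000 - (-0.859000)/1.830000 = 0.569399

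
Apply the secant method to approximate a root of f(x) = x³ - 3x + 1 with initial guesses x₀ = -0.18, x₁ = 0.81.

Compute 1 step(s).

f(x) = x³ - 3x + 1
x₀ = -0.18, x₁ = 0.81

Secant formula: x_{n+1} = x_n - f(x_n)(x_n - x_{n-1})/(f(x_n) - f(x_{n-1}))

Iteration 1:
  f(-0.180000) = 1.534168
  f(0.810000) = -0.898559
  x_2 = 0.810000 - (-0.898559)×(0.810000 - (-0.180000))/(-0.898559 - 1.534168)
       = 0.444331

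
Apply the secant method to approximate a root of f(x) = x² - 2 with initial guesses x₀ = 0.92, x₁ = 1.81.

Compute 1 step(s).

f(x) = x² - 2
x₀ = 0.92, x₁ = 1.81

Secant formula: x_{n+1} = x_n - f(x_n)(x_n - x_{n-1})/(f(x_n) - f(x_{n-1}))

Iteration 1:
  f(0.920000) = -1.153600
  f(1.810000) = 1.276100
  x_2 = 1.810000 - 1.276100×(1.810000 - 0.920000)/(1.276100 - (-1.153600))
       = 1.342564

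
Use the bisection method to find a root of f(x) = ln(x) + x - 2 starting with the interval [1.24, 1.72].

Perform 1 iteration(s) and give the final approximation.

f(x) = ln(x) + x - 2
Initial interval: [1.24, 1.72]

Iteration 1:
  c_1 = (1.240000 + 1.720000)/2 = 1.480000
  f(c_1) = f(1.480000) = -0.127958
  f(a) × f(c) ≥ 0, new interval: [1.480000, 1.720000]

After 1 iteration(s), the approximation is c_1 = 1.480000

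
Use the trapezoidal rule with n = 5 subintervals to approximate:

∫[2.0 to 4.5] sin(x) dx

f(x) = sin(x)
a = 2.0, b = 4.5, n = 5
h = (b - a)/n = 0.500000

Trapezoidal rule: (h/2)[f(x₀) + 2f(x₁) + 2f(x₂) + ... + f(xₙ)]

x_0 = 2.0000, f(x_0) = 0.909297, coefficient = 1
x_1 = 2.5000, f(x_1) = 0.598472, coefficient = 2
x_2 = 3.0000, f(x_2) = 0.141120, coefficient = 2
x_3 = 3.5000, f(x_3) = -0.350783, coefficient = 2
x_4 = 4.0000, f(x_4) = -0.756802, coefficient = 2
x_5 = 4.5000, f(x_5) = -0.977530, coefficient = 1

I ≈ (0.500000/2) × -0.804220 = -0.201055
Exact value: -0.205351
Error: 0.004296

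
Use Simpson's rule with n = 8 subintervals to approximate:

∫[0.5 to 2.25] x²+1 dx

f(x) = x²+1
a = 0.5, b = 2.25, n = 8
h = (b - a)/n = 0.218750

Simpson's rule: (h/3)[f(x₀) + 4f(x₁) + 2f(x₂) + ... + f(xₙ)]

x_0 = 0.5000, f(x_0) = 1.250000, coefficient = 1
x_1 = 0.7188, f(x_1) = 1.516602, coefficient = 4
x_2 = 0.9375, f(x_2) = 1.878906, coefficient = 2
x_3 = 1.1562, f(x_3) = 2.336914, coefficient = 4
x_4 = 1.3750, f(x_4) = 2.890625, coefficient = 2
x_5 = 1.5938, f(x_5) = 3.540039, coefficient = 4
x_6 = 1.8125, f(x_6) = 4.285156, coefficient = 2
x_7 = 2.0312, f(x_7) = 5.125977, coefficient = 4
x_8 = 2.2500, f(x_8) = 6.062500, coefficient = 1

I ≈ (0.218750/3) × 75.500000 = 5.505208
Exact value: 5.505208
Error: 0.000000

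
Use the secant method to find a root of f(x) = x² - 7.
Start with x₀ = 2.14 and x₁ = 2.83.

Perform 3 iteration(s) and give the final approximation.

f(x) = x² - 7
x₀ = 2.14, x₁ = 2.83

Secant formula: x_{n+1} = x_n - f(x_n)(x_n - x_{n-1})/(f(x_n) - f(x_{n-1}))

Iteration 1:
  f(2.140000) = -2.420400
  f(2.830000) = 1.008900
  x_2 = 2.830000 - 1.008900×(2.830000 - 2.140000)/(1.008900 - (-2.420400))
       = 2.627002
Iteration 2:
  f(2.830000) = 1.008900
  f(2.627002) = -0.098860
  x_3 = 2.627002 - (-0.098860)×(2.627002 - 2.830000)/(-0.098860 - 1.008900)
       = 2.645118
Iteration 3:
  f(2.627002) = -0.098860
  f(2.645118) = -0.003349
  x_4 = 2.645118 - (-0.003349)×(2.645118 - 2.627002)/(-0.003349 - (-0.098860))
       = 2.645754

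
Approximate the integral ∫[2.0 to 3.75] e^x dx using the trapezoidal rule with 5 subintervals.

f(x) = e^x
a = 2.0, b = 3.75, n = 5
h = (b - a)/n = 0.350000

Trapezoidal rule: (h/2)[f(x₀) + 2f(x₁) + 2f(x₂) + ... + f(xₙ)]

x_0 = 2.0000, f(x_0) = 7.389056, coefficient = 1
x_1 = 2.3500, f(x_1) = 10.485570, coefficient = 2
x_2 = 2.7000, f(x_2) = 14.879732, coefficient = 2
x_3 = 3.0500, f(x_3) = 21.115344, coefficient = 2
x_4 = 3.4000, f(x_4) = 29.964100, coefficient = 2
x_5 = 3.7500, f(x_5) = 42.521082, coefficient = 1

I ≈ (0.350000/2) × 202.799630 = 35.489935
Exact value: 35.132026
Error: 0.357909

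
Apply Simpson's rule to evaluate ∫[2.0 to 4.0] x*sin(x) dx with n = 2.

f(x) = x*sin(x)
a = 2.0, b = 4.0, n = 2
h = (b - a)/n = 1.000000

Simpson's rule: (h/3)[f(x₀) + 4f(x₁) + 2f(x₂) + ... + f(xₙ)]

x_0 = 2.0000, f(x_0) = 1.818595, coefficient = 1
x_1 = 3.0000, f(x_1) = 0.423360, coefficient = 4
x_2 = 4.0000, f(x_2) = -3.027210, coefficient = 1

I ≈ (1.000000/3) × 0.484825 = 0.161608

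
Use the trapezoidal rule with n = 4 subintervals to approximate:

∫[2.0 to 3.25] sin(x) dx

f(x) = sin(x)
a = 2.0, b = 3.25, n = 4
h = (b - a)/n = 0.312500

Trapezoidal rule: (h/2)[f(x₀) + 2f(x₁) + 2f(x₂) + ... + f(xₙ)]

x_0 = 2.0000, f(x_0) = 0.909297, coefficient = 1
x_1 = 2.3125, f(x_1) = 0.737319, coefficient = 2
x_2 = 2.6250, f(x_2) = 0.493920, coefficient = 2
x_3 = 2.9375, f(x_3) = 0.202679, coefficient = 2
x_4 = 3.2500, f(x_4) = -0.108195, coefficient = 1

I ≈ (0.312500/2) × 3.668938 = 0.573272
Exact value: 0.577983
Error: 0.004711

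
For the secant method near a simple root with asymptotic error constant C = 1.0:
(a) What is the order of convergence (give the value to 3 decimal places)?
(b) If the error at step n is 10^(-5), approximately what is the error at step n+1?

(a) Secant method has superlinear convergence with order φ = (1+√5)/2 ≈ 1.618.
    This means |e_{n+1}| ≈ C|e_n|^1.618.

(b) With |e_n| = 10^(-5) and C = 1.0:
    |e_{n+1}| ≈ 1.0 × (10^(-5))^1.618 = 1.0 × 10^(-8.09)

(a) ≈ 1.618 (golden ratio); (b) |e_{n+1}| ≈ 8.125e-09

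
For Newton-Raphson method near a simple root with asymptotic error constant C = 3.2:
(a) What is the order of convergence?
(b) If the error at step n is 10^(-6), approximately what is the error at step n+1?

(a) Newton-Raphson has quadratic (order 2) convergence near simple roots.
    This means |e_{n+1}| ≈ C|e_n|².

(b) With |e_n| = 10^(-6) and C = 3.2:
    |e_{n+1}| ≈ 3.2 × (10^(-6))² = 3.2 × 10^(-12)

(a) 2 (quadratic); (b) |e_{n+1}| ≈ 3.200e-12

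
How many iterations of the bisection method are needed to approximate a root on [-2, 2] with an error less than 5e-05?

We need (b-a)/2^n ≤ 5e-05
(2 - (-2))/2^n ≤ 5e-05
4/2^n ≤ 5e-05
2^n ≥ 80000
n ≥ log₂(80000) = 16.29
n ≥ 17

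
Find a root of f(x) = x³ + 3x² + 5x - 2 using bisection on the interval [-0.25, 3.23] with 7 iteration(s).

f(x) = x³ + 3x² + 5x - 2
Initial interval: [-0.25, 3.23]

Iteration 1:
  c_1 = (-0.250000 + 3.230000)/2 = 1.490000
  f(c_1) = f(1.490000) = 15.418249
  f(a) × f(c) < 0, new interval: [-0.250000, 1.490000]
Iteration 2:
  c_2 = (-0.250000 + 1.490000)/2 = 0.620000
  f(c_2) = f(0.620000) = 2.491528
  f(a) × f(c) < 0, new interval: [-0.250000, 0.620000]
Iteration 3:
  c_3 = (-0.250000 + 0.620000)/2 = 0.185000
  f(c_3) = f(0.185000) = -0.965993
  f(a) × f(c) ≥ 0, new interval: [0.185000, 0.620000]
Iteration 4:
  c_4 = (0.185000 + 0.620000)/2 = 0.402500
  f(c_4) = f(0.402500) = 0.563726
  f(a) × f(c) < 0, new interval: [0.185000, 0.402500]
Iteration 5:
  c_5 = (0.185000 + 0.402500)/2 = 0.293750
  f(c_5) = f(0.293750) = -0.247035
  f(a) × f(c) ≥ 0, new interval: [0.293750, 0.402500]
Iteration 6:
  c_6 = (0.293750 + 0.402500)/2 = 0.348125
  f(c_6) = f(0.348125) = 0.146388
  f(a) × f(c) < 0, new interval: [0.293750, 0.348125]
Iteration 7:
  c_7 = (0.293750 + 0.348125)/2 = 0.320937
  f(c_7) = f(0.320937) = -0.053253
  f(a) × f(c) ≥ 0, new interval: [0.320937, 0.348125]

After 7 iteration(s), the approximation is c_7 = 0.320937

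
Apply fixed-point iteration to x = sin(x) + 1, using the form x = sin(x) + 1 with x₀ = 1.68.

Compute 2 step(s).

Equation: x = sin(x) + 1
Fixed-point form: x = sin(x) + 1
x₀ = 1.68

x_1 = g(1.680000) = 1.994043
x_2 = g(1.994043) = 1.911760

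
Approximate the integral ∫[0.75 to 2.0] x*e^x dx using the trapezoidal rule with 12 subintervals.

f(x) = x*e^x
a = 0.75, b = 2.0, n = 12
h = (b - a)/n = 0.104167

Trapezoidal rule: (h/2)[f(x₀) + 2f(x₁) + 2f(x₂) + ... + f(xₙ)]

x_0 = 0.7500, f(x_0) = 1.587750, coefficient = 1
x_1 = 0.8542, f(x_1) = 2.006793, coefficient = 2
x_2 = 0.9583, f(x_2) = 2.498708, coefficient = 2
x_3 = 1.0625, f(x_3) = 3.074446, coefficient = 2
x_4 = 1.1667, f(x_4) = 3.746482, coefficient = 2
x_5 = 1.2708, f(x_5) = 4.529023, coefficient = 2
x_6 = 1.3750, f(x_6) = 5.438230, coefficient = 2
x_7 = 1.4792, f(x_7) = 6.492486, coefficient = 2
x_8 = 1.5833, f(x_8) = 7.712679, coefficient = 2
x_9 = 1.6875, f(x_9) = 9.122539, coefficient = 2
x_10 = 1.7917, f(x_10) = 10.749002, coefficient = 2
x_11 = 1.8958, f(x_11) = 12.622638, coefficient = 2
x_12 = 2.0000, f(x_12) = 14.778112, coefficient = 1

I ≈ (0.104167/2) × 152.351914 = 7.934996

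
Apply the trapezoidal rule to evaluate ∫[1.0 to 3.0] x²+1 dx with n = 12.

f(x) = x²+1
a = 1.0, b = 3.0, n = 12
h = (b - a)/n = 0.166667

Trapezoidal rule: (h/2)[f(x₀) + 2f(x₁) + 2f(x₂) + ... + f(xₙ)]

x_0 = 1.0000, f(x_0) = 2.000000, coefficient = 1
x_1 = 1.1667, f(x_1) = 2.361111, coefficient = 2
x_2 = 1.3333, f(x_2) = 2.777778, coefficient = 2
x_3 = 1.5000, f(x_3) = 3.250000, coefficient = 2
x_4 = 1.6667, f(x_4) = 3.777778, coefficient = 2
x_5 = 1.8333, f(x_5) = 4.361111, coefficient = 2
x_6 = 2.0000, f(x_6) = 5.000000, coefficient = 2
x_7 = 2.1667, f(x_7) = 5.694444, coefficient = 2
x_8 = 2.3333, f(x_8) = 6.444444, coefficient = 2
x_9 = 2.5000, f(x_9) = 7.250000, coefficient = 2
x_10 = 2.6667, f(x_10) = 8.111111, coefficient = 2
x_11 = 2.8333, f(x_11) = 9.027778, coefficient = 2
x_12 = 3.0000, f(x_12) = 10.000000, coefficient = 1

I ≈ (0.166667/2) × 128.111111 = 10.675926
Exact value: 10.666667
Error: 0.009259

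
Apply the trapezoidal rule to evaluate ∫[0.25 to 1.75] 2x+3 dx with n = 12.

f(x) = 2x+3
a = 0.25, b = 1.75, n = 12
h = (b - a)/n = 0.125000

Trapezoidal rule: (h/2)[f(x₀) + 2f(x₁) + 2f(x₂) + ... + f(xₙ)]

x_0 = 0.2500, f(x_0) = 3.500000, coefficient = 1
x_1 = 0.3750, f(x_1) = 3.750000, coefficient = 2
x_2 = 0.5000, f(x_2) = 4.000000, coefficient = 2
x_3 = 0.6250, f(x_3) = 4.250000, coefficient = 2
x_4 = 0.7500, f(x_4) = 4.500000, coefficient = 2
x_5 = 0.8750, f(x_5) = 4.750000, coefficient = 2
x_6 = 1.0000, f(x_6) = 5.000000, coefficient = 2
x_7 = 1.1250, f(x_7) = 5.250000, coefficient = 2
x_8 = 1.2500, f(x_8) = 5.500000, coefficient = 2
x_9 = 1.3750, f(x_9) = 5.750000, coefficient = 2
x_10 = 1.5000, f(x_10) = 6.000000, coefficient = 2
x_11 = 1.6250, f(x_11) = 6.250000, coefficient = 2
x_12 = 1.7500, f(x_12) = 6.500000, coefficient = 1

I ≈ (0.125000/2) × 120.000000 = 7.500000
Exact value: 7.500000
Error: 0.000000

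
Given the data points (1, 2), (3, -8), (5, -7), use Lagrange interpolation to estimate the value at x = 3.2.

Lagrange interpolation formula:
P(x) = Σ yᵢ × Lᵢ(x)
where Lᵢ(x) = Π_{j≠i} (x - xⱼ)/(xᵢ - xⱼ)

L_0(3.2) = (3.2 - 3)/(1 - 3) × (3.2 - 5)/(1 - 5) = -0.045000
L_1(3.2) = (3.2 - 1)/(3 - 1) × (3.2 - 5)/(3 - 5) = 0.990000
L_2(3.2) = (3.2 - 1)/(5 - 1) × (3.2 - 3)/(5 - 3) = 0.055000

P(3.2) = 2×L_0(3.2) + (-8)×L_1(3.2) + (-7)×L_2(3.2)
P(3.2) = -8.395000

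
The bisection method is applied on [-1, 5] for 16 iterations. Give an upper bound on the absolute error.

Bisection error bound: |error| ≤ (b-a)/2^n
|error| ≤ (5 - (-1))/2^16 = 6/2^16
|error| ≤ 0.0000915527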